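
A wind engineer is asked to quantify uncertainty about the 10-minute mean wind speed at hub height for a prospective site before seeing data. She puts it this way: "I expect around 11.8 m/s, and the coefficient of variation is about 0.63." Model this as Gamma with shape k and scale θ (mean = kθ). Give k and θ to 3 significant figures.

For Gamma(k, scale θ): mean = kθ, variance = kθ², so CV = 1/√k.
CV = 0.63, hence k = 1/CV² = 2.52.
Then θ = mean/k = 11.8/2.52 = 4.68.

k ≈ 2.52, θ ≈ 4.68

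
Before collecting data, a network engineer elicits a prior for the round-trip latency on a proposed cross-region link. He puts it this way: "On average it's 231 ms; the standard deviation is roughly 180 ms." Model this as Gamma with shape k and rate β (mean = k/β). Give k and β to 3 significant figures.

k ≈ 1.65, β ≈ 0.00713

For Gamma(k, rate β): mean = k/β, variance = k/β², so CV = 1/√k.
CV = SD/mean = 180/231 = 0.7792, hence k = 1/CV² = 1.65.
Then β = k/mean = 1.65/231 = 0.00713.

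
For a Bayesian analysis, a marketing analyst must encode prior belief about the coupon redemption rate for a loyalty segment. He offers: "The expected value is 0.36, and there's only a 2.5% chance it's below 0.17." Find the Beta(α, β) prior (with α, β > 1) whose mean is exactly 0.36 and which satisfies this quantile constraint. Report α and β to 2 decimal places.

With mean 0.36 fixed, write α = 0.36s, β = 0.64s where s = α+β.
Need P(θ < 0.17) = 0.025 under Beta(0.36s, 0.64s). Normal approximation: (q−m)/√(m(1−m)/s) ≈ z_{0.025} = -1.96, so s ≈ 0.36·0.64·(-1.96)²/(0.17−0.36)² = 24.5.
At s = 24.5: P(θ<0.17) ≈ 0.014. Adjusting to match 0.025 gives s ≈ 19.85.
So α = 0.36·19.85 ≈ 7.14, β = 0.64·19.85 ≈ 12.70.

α ≈ 7.14, β ≈ 12.70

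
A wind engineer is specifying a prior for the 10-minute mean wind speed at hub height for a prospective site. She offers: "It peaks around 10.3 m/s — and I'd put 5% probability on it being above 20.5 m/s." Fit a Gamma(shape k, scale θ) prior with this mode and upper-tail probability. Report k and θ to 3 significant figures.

Gamma(k,θ) with k>1 has mode (k−1)θ, so θ = 10.3/(k−1).
Need P(X < 20.5) = 0.95 with θ tied to k this way. Start at k = 2, θ = 10.3: P(X<20.5) ≈ 0.591.
Too low — raise k to concentrate. Iterating converges to k ≈ 6.85.
Then θ = 10.3/(6.85−1) ≈ 1.76.

k ≈ 6.85, θ ≈ 1.76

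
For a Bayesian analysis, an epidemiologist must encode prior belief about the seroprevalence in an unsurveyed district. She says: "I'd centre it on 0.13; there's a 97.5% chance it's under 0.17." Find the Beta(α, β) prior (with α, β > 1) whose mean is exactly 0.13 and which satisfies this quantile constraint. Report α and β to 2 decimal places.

α ≈ 39.46, β ≈ 264.07

With mean 0.13 fixed, write α = 0.13s, β = 0.87s where s = α+β.
Need P(θ < 0.17) = 0.975 under Beta(0.13s, 0.87s). Normal approximation: (q−m)/√(m(1−m)/s) ≈ z_{0.975} = 1.96, so s ≈ 0.13·0.87·(1.96)²/(0.17−0.13)² = 271.5.
At s = 271.5: P(θ<0.17) ≈ 0.968. Adjusting to match 0.975 gives s ≈ 303.53.
So α = 0.13·303.53 ≈ 39.46, β = 0.87·303.53 ≈ 264.07.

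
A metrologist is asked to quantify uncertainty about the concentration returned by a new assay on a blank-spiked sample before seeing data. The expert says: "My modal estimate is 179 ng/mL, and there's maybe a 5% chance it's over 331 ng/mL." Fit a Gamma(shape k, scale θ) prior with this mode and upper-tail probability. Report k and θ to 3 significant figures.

k ≈ 8.37, θ ≈ 24.3

Gamma(k,θ) with k>1 has mode (k−1)θ, so θ = 179/(k−1).
Need P(X < 331) = 0.95 with θ tied to k this way. Start at k = 2, θ = 179: P(X<331) ≈ 0.552.
Too low — raise k to concentrate. Iterating converges to k ≈ 8.37.
Then θ = 179/(8.37−1) ≈ 24.3.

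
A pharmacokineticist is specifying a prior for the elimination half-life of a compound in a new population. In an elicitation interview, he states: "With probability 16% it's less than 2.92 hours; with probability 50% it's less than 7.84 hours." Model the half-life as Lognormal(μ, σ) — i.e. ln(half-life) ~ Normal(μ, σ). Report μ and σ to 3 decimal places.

μ ≈ 2.059, σ ≈ 0.993

If T ~ Lognormal(μ,σ) then ln T ~ Normal(μ,σ), so the p-quantile of ln T is μ + z_p·σ.
ln(2.92) = 1.072 and ln(7.84) = 2.059; z_{0.16} = -0.9945, z_{0.5} = 0.
σ = (2.059 − 1.072)/(0 − (-0.9945)) = 0.993.
μ = 1.072 − (-0.9945)·0.993 = 2.059.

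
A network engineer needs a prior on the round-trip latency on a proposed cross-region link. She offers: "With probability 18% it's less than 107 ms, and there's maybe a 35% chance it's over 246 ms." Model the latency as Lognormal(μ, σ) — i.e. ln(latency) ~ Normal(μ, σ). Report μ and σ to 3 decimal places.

If T ~ Lognormal(μ,σ) then ln T ~ Normal(μ,σ), so the p-quantile of ln T is μ + z_p·σ.
ln(107) = 4.673 and ln(246) = 5.505; z_{0.18} = -0.9154, z_{0.65} = 0.3853.
σ = (5.505 − 4.673)/(0.3853 − (-0.9154)) = 0.640.
μ = 4.673 − (-0.9154)·0.640 = 5.259.

μ ≈ 5.259, σ ≈ 0.640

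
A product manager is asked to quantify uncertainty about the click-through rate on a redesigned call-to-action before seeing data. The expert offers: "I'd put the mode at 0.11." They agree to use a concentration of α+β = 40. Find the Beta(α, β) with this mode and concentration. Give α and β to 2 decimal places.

For α,β > 1 the Beta mode is (α−1)/(α+β−2). With α+β = 40, the mode is (α−1)/38.
Set (α−1)/38 = 0.11 → α = 1 + 0.11·38 = 5.18.
β = 40 − α = 34.82.

α = 5.18, β = 34.82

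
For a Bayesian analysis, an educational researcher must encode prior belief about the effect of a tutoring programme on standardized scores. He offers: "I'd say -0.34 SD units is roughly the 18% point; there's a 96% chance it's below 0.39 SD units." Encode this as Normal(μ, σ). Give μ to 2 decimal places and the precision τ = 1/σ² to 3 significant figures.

μ = -0.09, τ = 13.3

For Normal(μ,σ), the p-quantile is μ + z_p·σ. Here z_{0.18} = -0.9154, z_{0.96} = 1.751.
So -0.34 = μ − 0.9154σ and 0.39 = μ + 1.751σ.
Subtracting: σ = (0.39 − -0.34)/(1.751 − (-0.9154)) = 0.27.
Then μ = -0.34 − (-0.9154)·0.27 = -0.09.
Precision τ = 1/σ² = 1/0.2738² = 13.3.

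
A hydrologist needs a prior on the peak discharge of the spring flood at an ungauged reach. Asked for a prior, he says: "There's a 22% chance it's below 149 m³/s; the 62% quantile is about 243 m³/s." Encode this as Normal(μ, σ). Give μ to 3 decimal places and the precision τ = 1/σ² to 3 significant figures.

The p-quantile of Normal(μ,σ) is μ + z_p·σ, with z_{0.22} = -0.7722 and z_{0.62} = 0.3055.
Eliminate σ: μ = (z₂·x₁ − z₁·x₂)/(z₂ − z₁) = (0.3055·149 − (-0.7722)·243)/1.078 = 216.354.
Then σ = (x₂ − x₁)/(z₂ − z₁) = (243 − 149)/1.078 = 87.225.
Precision τ = 1/σ² = 1/87.22² = 0.000131.

μ = 216.354, τ = 0.000131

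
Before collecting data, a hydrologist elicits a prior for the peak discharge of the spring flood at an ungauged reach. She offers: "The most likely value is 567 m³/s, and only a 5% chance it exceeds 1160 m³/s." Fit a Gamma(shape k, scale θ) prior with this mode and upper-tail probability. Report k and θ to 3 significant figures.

Gamma(k,θ) with k>1 has mode (k−1)θ, so θ = 567/(k−1).
Need P(X < 1160) = 0.95 with θ tied to k this way. Start at k = 2, θ = 567: P(X<1160) ≈ 0.606.
Too low — raise k to concentrate. Iterating converges to k ≈ 6.4.
Then θ = 567/(6.4−1) ≈ 105.

k ≈ 6.4, θ ≈ 105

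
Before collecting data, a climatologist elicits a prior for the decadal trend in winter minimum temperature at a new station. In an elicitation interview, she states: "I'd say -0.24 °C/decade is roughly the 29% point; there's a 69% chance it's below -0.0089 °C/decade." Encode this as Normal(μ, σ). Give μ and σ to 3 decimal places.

The p-quantile of Normal(μ,σ) is μ + z_p·σ, with z_{0.29} = -0.5534 and z_{0.69} = 0.4959.
Eliminate σ: μ = (z₂·x₁ − z₁·x₂)/(z₂ − z₁) = (0.4959·-0.24 − (-0.5534)·-0.0089)/1.049 = -0.118.
Then σ = (x₂ − x₁)/(z₂ − z₁) = (-0.0089 − -0.24)/1.049 = 0.220.

μ = -0.118, σ = 0.220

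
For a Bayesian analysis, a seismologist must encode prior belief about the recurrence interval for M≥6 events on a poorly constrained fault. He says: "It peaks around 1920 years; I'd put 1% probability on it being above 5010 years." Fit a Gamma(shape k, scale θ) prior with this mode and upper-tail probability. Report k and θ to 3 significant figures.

k ≈ 6.05, θ ≈ 380

Gamma(k,θ) with k>1 has mode (k−1)θ, so θ = 1920/(k−1).
Need P(X < 5010) = 0.99 with θ tied to k this way. Start at k = 2, θ = 1920: P(X<5010) ≈ 0.734.
Too low — raise k to concentrate. Iterating converges to k ≈ 6.05.
Then θ = 1920/(6.05−1) ≈ 380.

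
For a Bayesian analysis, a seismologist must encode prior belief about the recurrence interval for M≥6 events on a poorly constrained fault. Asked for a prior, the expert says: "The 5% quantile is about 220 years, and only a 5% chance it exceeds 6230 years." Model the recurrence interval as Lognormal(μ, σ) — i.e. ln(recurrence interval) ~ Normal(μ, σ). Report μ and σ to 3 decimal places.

If T ~ Lognormal(μ,σ) then ln T ~ Normal(μ,σ), so the p-quantile of ln T is μ + z_p·σ.
ln(220) = 5.394 and ln(6230) = 8.737; z_{0.05} = -1.645, z_{0.95} = 1.645.
σ = (8.737 − 5.394)/(1.645 − (-1.645)) = 1.016.
μ = 5.394 − (-1.645)·1.016 = 7.065.

μ ≈ 7.065, σ ≈ 1.016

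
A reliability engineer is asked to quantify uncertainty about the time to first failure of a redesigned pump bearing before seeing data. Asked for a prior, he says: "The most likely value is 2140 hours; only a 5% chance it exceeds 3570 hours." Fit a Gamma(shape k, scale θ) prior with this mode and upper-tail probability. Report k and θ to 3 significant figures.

k ≈ 11.7, θ ≈ 201

Gamma(k,θ) with k>1 has mode (k−1)θ, so θ = 2140/(k−1).
Need P(X < 3570) = 0.95 with θ tied to k this way. Start at k = 2, θ = 2140: P(X<3570) ≈ 0.497.
Too low — raise k to concentrate. Iterating converges to k ≈ 11.7.
Then θ = 2140/(11.7−1) ≈ 201.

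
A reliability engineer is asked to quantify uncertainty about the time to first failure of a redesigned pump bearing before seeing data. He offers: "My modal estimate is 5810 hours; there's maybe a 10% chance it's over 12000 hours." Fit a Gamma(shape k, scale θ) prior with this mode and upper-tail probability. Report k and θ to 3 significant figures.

Gamma(k,θ) with k>1 has mode (k−1)θ, so θ = 5810/(k−1).
Need P(X < 12000) = 0.9 with θ tied to k this way. Start at k = 2, θ = 5810: P(X<12000) ≈ 0.611.
Too low — raise k to concentrate. Iterating converges to k ≈ 4.65.
Then θ = 5810/(4.65−1) ≈ 1590.

k ≈ 4.65, θ ≈ 1590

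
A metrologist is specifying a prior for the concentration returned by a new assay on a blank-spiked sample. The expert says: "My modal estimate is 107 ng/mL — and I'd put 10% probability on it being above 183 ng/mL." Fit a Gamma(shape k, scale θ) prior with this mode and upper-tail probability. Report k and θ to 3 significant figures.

k ≈ 7.58, θ ≈ 16.3

Gamma(k,θ) with k>1 has mode (k−1)θ, so θ = 107/(k−1).
Need P(X < 183) = 0.9 with θ tied to k this way. Start at k = 2, θ = 107: P(X<183) ≈ 0.510.
Too low — raise k to concentrate. Iterating converges to k ≈ 7.58.
Then θ = 107/(7.58−1) ≈ 16.3.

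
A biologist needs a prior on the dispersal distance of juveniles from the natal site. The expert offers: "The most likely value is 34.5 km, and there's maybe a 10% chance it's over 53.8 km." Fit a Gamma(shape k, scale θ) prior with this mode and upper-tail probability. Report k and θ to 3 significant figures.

Gamma(k,θ) with k>1 has mode (k−1)θ, so θ = 34.5/(k−1).
Need P(X < 53.8) = 0.9 with θ tied to k this way. Start at k = 2, θ = 34.5: P(X<53.8) ≈ 0.462.
Too low — raise k to concentrate. Iterating converges to k ≈ 10.5.
Then θ = 34.5/(10.5−1) ≈ 3.64.

k ≈ 10.5, θ ≈ 3.64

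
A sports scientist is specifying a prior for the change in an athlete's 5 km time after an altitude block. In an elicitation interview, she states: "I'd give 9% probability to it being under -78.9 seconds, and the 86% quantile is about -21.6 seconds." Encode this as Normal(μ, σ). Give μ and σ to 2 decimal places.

The p-quantile of Normal(μ,σ) is μ + z_p·σ, with z_{0.09} = -1.341 and z_{0.86} = 1.08.
Eliminate σ: μ = (z₂·x₁ − z₁·x₂)/(z₂ − z₁) = (1.08·-78.9 − (-1.341)·-21.6)/2.421 = -47.17.
Then σ = (x₂ − x₁)/(z₂ − z₁) = (-21.6 − -78.9)/2.421 = 23.67.

μ = -47.17, σ = 23.67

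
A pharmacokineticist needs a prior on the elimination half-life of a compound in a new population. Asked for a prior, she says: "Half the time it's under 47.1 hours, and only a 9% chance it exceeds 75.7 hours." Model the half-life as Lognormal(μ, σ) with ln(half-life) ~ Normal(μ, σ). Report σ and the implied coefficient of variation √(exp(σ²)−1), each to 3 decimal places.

σ ≈ 0.354, CV ≈ 0.365

If T ~ Lognormal(μ,σ) then ln T ~ Normal(μ,σ), so the p-quantile of ln T is μ + z_p·σ.
ln(47.1) = 3.852 and ln(75.7) = 4.327; z_{0.5} = 0, z_{0.91} = 1.341.
σ = (4.327 − 3.852)/(1.341 − (0)) = 0.354.
μ = 3.852 − (0)·0.354 = 3.852.
CV = √(exp(σ²)−1) = √(exp(0.1253)−1) = 0.365.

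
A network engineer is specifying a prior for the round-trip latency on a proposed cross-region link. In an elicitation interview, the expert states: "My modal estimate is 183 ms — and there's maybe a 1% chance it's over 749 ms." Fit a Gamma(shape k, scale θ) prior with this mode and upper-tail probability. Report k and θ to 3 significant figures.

k ≈ 3.09, θ ≈ 87.5

Gamma(k,θ) with k>1 has mode (k−1)θ, so θ = 183/(k−1).
Need P(X < 749) = 0.99 with θ tied to k this way. Start at k = 2, θ = 183: P(X<749) ≈ 0.915.
Too low — raise k to concentrate. Iterating converges to k ≈ 3.09.
Then θ = 183/(3.09−1) ≈ 87.5.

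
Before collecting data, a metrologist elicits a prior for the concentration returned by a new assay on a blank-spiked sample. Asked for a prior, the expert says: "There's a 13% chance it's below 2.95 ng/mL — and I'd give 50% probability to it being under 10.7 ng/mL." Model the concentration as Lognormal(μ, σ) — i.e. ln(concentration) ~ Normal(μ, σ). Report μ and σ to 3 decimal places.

If T ~ Lognormal(μ,σ) then ln T ~ Normal(μ,σ), so the p-quantile of ln T is μ + z_p·σ.
ln(2.95) = 1.082 and ln(10.7) = 2.37; z_{0.13} = -1.126, z_{0.5} = 0.
σ = (2.37 − 1.082)/(0 − (-1.126)) = 1.144.
μ = 1.082 − (-1.126)·1.144 = 2.370.

μ ≈ 2.370, σ ≈ 1.144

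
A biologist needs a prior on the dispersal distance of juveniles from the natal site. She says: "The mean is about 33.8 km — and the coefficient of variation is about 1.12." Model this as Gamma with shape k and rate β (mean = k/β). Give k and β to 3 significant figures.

k ≈ 0.797, β ≈ 0.0236

For Gamma(k, rate β): mean = k/β, variance = k/β², so CV = 1/√k.
CV = 1.12, hence k = 1/CV² = 0.797.
Then β = k/mean = 0.797/33.8 = 0.0236.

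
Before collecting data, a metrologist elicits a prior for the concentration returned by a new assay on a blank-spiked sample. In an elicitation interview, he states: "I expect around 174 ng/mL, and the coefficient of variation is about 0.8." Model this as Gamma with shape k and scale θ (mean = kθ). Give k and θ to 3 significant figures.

For Gamma(k, scale θ): mean = kθ, variance = kθ², so CV = 1/√k.
CV = 0.8, hence k = 1/CV² = 1.56.
Then θ = mean/k = 174/1.56 = 111.

k ≈ 1.56, θ ≈ 111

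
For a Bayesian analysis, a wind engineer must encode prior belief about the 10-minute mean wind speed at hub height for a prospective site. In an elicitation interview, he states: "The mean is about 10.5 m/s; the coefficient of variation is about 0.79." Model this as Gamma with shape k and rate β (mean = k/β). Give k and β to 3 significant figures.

k ≈ 1.6, β ≈ 0.153

For Gamma(k, rate β): mean = k/β, variance = k/β², so CV = 1/√k.
CV = 0.79, hence k = 1/CV² = 1.6.
Then β = k/mean = 1.6/10.5 = 0.153.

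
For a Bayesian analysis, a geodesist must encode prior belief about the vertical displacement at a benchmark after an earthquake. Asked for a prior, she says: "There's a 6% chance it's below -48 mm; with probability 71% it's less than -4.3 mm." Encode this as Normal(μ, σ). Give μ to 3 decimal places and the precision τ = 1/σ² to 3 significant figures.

The p-quantile of Normal(μ,σ) is μ + z_p·σ, with z_{0.06} = -1.555 and z_{0.71} = 0.5534.
Eliminate σ: μ = (z₂·x₁ − z₁·x₂)/(z₂ − z₁) = (0.5534·-48 − (-1.555)·-4.3)/2.108 = -15.771.
Then σ = (x₂ − x₁)/(z₂ − z₁) = (-4.3 − -48)/2.108 = 20.729.
Precision τ = 1/σ² = 1/20.73² = 0.00233.

μ = -15.771, τ = 0.00233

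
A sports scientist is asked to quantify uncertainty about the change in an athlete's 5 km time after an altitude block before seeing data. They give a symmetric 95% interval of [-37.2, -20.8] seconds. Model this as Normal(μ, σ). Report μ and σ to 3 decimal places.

A symmetric 95% interval runs μ ± z·σ with z = 1.96.
Half-width = 8.2, so σ = 8.2/1.96 = 4.184.
μ is the interval midpoint, -29.000.

μ = -29.000, σ = 4.184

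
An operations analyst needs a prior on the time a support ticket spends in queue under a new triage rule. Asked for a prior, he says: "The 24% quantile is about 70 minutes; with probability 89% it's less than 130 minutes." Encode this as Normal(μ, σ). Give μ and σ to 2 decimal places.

For Normal(μ,σ), the p-quantile is μ + z_p·σ. Here z_{0.24} = -0.7063, z_{0.89} = 1.227.
So 70 = μ − 0.7063σ and 130 = μ + 1.227σ.
Subtracting: σ = (130 − 70)/(1.227 − (-0.7063)) = 31.04.
Then μ = 70 − (-0.7063)·31.04 = 91.93.

μ = 91.93, σ = 31.04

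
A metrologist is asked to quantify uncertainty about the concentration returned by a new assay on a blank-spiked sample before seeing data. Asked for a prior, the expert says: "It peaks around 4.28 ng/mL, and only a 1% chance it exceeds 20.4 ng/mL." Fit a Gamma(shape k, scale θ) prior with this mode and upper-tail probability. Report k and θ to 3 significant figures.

k ≈ 2.63, θ ≈ 2.62

Gamma(k,θ) with k>1 has mode (k−1)θ, so θ = 4.28/(k−1).
Need P(X < 20.4) = 0.99 with θ tied to k this way. Start at k = 2, θ = 4.28: P(X<20.4) ≈ 0.951.
Too low — raise k to concentrate. Iterating converges to k ≈ 2.63.
Then θ = 4.28/(2.63−1) ≈ 2.62.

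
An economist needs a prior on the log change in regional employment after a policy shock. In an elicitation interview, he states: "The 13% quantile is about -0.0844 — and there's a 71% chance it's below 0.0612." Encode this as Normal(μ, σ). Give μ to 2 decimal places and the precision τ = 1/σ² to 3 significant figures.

μ = 0.01, τ = 133

For Normal(μ,σ), the p-quantile is μ + z_p·σ. Here z_{0.13} = -1.126, z_{0.71} = 0.5534.
So -0.0844 = μ − 1.126σ and 0.0612 = μ + 0.5534σ.
Subtracting: σ = (0.0612 − -0.0844)/(0.5534 − (-1.126)) = 0.09.
Then μ = -0.0844 − (-1.126)·0.09 = 0.01.
Precision τ = 1/σ² = 1/0.08668² = 133.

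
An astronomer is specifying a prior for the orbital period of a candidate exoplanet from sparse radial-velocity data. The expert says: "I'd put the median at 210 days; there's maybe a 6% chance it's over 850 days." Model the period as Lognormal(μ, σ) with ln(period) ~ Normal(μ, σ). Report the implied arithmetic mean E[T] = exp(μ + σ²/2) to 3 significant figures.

If T ~ Lognormal(μ,σ) then ln T ~ Normal(μ,σ), so the p-quantile of ln T is μ + z_p·σ.
ln(210) = 5.347 and ln(850) = 6.745; z_{0.5} = 0, z_{0.94} = 1.555.
σ = (6.745 − 5.347)/(1.555 − (0)) = 0.899.
μ = 5.347 − (0)·0.899 = 5.347.
E[T] = exp(μ + σ²/2) = exp(5.347 + 0.4043) = 315 days.

E[T] ≈ 315 days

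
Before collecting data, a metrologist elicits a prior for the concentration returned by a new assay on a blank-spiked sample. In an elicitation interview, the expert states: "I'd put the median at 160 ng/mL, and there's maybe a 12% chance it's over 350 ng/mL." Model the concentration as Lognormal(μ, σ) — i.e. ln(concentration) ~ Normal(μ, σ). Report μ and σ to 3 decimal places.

μ ≈ 5.075, σ ≈ 0.666

If T ~ Lognormal(μ,σ) then ln T ~ Normal(μ,σ), so the p-quantile of ln T is μ + z_p·σ.
ln(160) = 5.075 and ln(350) = 5.858; z_{0.5} = 0, z_{0.88} = 1.175.
σ = (5.858 − 5.075)/(1.175 − (0)) = 0.666.
μ = 5.075 − (0)·0.666 = 5.075.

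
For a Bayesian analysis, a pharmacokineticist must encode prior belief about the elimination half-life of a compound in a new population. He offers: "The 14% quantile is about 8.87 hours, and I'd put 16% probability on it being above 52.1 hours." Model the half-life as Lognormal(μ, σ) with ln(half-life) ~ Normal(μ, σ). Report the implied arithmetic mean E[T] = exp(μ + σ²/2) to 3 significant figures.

E[T] ≈ 32.1 hours

If T ~ Lognormal(μ,σ) then ln T ~ Normal(μ,σ), so the p-quantile of ln T is μ + z_p·σ.
ln(8.87) = 2.183 and ln(52.1) = 3.953; z_{0.14} = -1.08, z_{0.84} = 0.9945.
σ = (3.953 − 2.183)/(0.9945 − (-1.08)) = 0.853.
μ = 2.183 − (-1.08)·0.853 = 3.105.
E[T] = exp(μ + σ²/2) = exp(3.105 + 0.3641) = 32.1 hours.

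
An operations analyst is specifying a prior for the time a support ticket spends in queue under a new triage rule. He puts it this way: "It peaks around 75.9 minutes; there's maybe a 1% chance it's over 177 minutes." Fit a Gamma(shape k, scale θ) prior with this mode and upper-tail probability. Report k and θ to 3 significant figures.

k ≈ 7.64, θ ≈ 11.4

Gamma(k,θ) with k>1 has mode (k−1)θ, so θ = 75.9/(k−1).
Need P(X < 177) = 0.99 with θ tied to k this way. Start at k = 2, θ = 75.9: P(X<177) ≈ 0.676.
Too low — raise k to concentrate. Iterating converges to k ≈ 7.64.
Then θ = 75.9/(7.64−1) ≈ 11.4.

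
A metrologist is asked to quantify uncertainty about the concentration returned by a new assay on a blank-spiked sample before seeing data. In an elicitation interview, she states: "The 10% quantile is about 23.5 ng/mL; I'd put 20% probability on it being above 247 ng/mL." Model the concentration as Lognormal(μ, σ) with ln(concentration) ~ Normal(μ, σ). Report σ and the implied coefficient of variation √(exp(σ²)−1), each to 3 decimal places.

If T ~ Lognormal(μ,σ) then ln T ~ Normal(μ,σ), so the p-quantile of ln T is μ + z_p·σ.
ln(23.5) = 3.157 and ln(247) = 5.509; z_{0.1} = -1.282, z_{0.8} = 0.8416.
σ = (5.509 − 3.157)/(0.8416 − (-1.282)) = 1.108.
μ = 3.157 − (-1.282)·1.108 = 4.577.
CV = √(exp(σ²)−1) = √(exp(1.2276)−1) = 1.553.

σ ≈ 1.108, CV ≈ 1.553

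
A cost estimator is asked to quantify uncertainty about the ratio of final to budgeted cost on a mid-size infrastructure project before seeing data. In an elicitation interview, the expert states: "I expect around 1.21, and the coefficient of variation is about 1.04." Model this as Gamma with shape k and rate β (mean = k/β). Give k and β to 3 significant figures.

k ≈ 0.925, β ≈ 0.764

For Gamma(k, rate β): mean = k/β, variance = k/β², so CV = 1/√k.
CV = 1.04, hence k = 1/CV² = 0.925.
Then β = k/mean = 0.925/1.21 = 0.764.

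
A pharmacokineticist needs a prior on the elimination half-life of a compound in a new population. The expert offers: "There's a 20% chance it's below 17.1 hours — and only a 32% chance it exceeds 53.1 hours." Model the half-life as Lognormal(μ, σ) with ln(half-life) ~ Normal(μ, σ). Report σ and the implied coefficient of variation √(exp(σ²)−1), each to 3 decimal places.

If T ~ Lognormal(μ,σ) then ln T ~ Normal(μ,σ), so the p-quantile of ln T is μ + z_p·σ.
ln(17.1) = 2.839 and ln(53.1) = 3.972; z_{0.2} = -0.8416, z_{0.68} = 0.4677.
σ = (3.972 − 2.839)/(0.4677 − (-0.8416)) = 0.865.
μ = 2.839 − (-0.8416)·0.865 = 3.567.
CV = √(exp(σ²)−1) = √(exp(0.7489)−1) = 1.056.

σ ≈ 0.865, CV ≈ 1.056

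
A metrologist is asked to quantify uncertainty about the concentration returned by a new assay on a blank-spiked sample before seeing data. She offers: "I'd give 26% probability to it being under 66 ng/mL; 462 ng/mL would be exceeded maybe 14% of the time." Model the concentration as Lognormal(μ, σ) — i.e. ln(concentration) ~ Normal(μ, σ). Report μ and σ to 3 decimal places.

μ ≈ 4.916, σ ≈ 1.129

If T ~ Lognormal(μ,σ) then ln T ~ Normal(μ,σ), so the p-quantile of ln T is μ + z_p·σ.
ln(66) = 4.19 and ln(462) = 6.136; z_{0.26} = -0.6433, z_{0.86} = 1.08.
σ = (6.136 − 4.19)/(1.08 − (-0.6433)) = 1.129.
μ = 4.19 − (-0.6433)·1.129 = 4.916.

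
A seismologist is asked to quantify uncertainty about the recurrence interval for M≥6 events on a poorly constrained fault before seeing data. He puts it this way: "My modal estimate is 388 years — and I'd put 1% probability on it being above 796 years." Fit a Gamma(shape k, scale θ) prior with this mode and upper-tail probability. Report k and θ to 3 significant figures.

Gamma(k,θ) with k>1 has mode (k−1)θ, so θ = 388/(k−1).
Need P(X < 796) = 0.99 with θ tied to k this way. Start at k = 2, θ = 388: P(X<796) ≈ 0.608.
Too low — raise k to concentrate. Iterating converges to k ≈ 10.5.
Then θ = 388/(10.5−1) ≈ 41.

k ≈ 10.5, θ ≈ 41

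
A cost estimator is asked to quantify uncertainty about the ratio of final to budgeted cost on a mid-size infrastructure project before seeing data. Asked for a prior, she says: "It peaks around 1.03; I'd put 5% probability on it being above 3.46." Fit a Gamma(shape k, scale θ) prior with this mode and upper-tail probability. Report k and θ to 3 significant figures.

k ≈ 2.77, θ ≈ 0.581

Gamma(k,θ) with k>1 has mode (k−1)θ, so θ = 1.03/(k−1).
Need P(X < 3.46) = 0.95 with θ tied to k this way. Start at k = 2, θ = 1.03: P(X<3.46) ≈ 0.848.
Too low — raise k to concentrate. Iterating converges to k ≈ 2.77.
Then θ = 1.03/(2.77−1) ≈ 0.581.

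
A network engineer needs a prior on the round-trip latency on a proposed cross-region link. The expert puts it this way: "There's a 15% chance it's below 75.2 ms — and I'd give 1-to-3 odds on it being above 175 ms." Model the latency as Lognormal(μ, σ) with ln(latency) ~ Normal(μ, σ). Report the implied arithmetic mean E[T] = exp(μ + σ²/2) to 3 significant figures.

If T ~ Lognormal(μ,σ) then ln T ~ Normal(μ,σ), so the p-quantile of ln T is μ + z_p·σ.
ln(75.2) = 4.32 and ln(175) = 5.165; z_{0.15} = -1.036, z_{0.75} = 0.6745.
σ = (5.165 − 4.32)/(0.6745 − (-1.036)) = 0.494.
μ = 4.32 − (-1.036)·0.494 = 4.832.
E[T] = exp(μ + σ²/2) = exp(4.832 + 0.1219) = 142 ms.

E[T] ≈ 142 ms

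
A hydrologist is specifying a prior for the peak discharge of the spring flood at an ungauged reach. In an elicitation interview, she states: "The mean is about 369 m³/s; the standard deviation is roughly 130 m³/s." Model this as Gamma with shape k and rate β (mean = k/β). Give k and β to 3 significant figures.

k ≈ 8.06, β ≈ 0.0218

For Gamma(k, rate β): mean = k/β, variance = k/β², so CV = 1/√k.
CV = SD/mean = 130/369 = 0.3523, hence k = 1/CV² = 8.06.
Then β = k/mean = 8.06/369 = 0.0218.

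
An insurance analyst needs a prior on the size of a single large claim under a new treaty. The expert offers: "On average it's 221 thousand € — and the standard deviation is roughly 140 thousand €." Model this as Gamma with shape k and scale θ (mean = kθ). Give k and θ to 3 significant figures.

For Gamma(k, scale θ): mean = kθ, variance = kθ², so CV = 1/√k.
CV = SD/mean = 140/221 = 0.6335, hence k = 1/CV² = 2.49.
Then θ = mean/k = 221/2.49 = 88.7.

k ≈ 2.49, θ ≈ 88.7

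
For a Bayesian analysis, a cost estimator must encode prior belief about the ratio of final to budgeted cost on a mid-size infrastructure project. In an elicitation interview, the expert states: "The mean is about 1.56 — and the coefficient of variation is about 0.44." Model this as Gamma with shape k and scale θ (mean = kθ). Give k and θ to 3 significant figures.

k ≈ 5.17, θ ≈ 0.302

For Gamma(k, scale θ): mean = kθ, variance = kθ², so CV = 1/√k.
CV = 0.44, hence k = 1/CV² = 5.17.
Then θ = mean/k = 1.56/5.17 = 0.302.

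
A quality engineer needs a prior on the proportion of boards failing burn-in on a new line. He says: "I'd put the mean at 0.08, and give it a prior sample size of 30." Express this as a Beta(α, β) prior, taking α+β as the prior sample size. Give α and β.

Under the effective-sample-size interpretation, Beta(α, β) has prior mean α/(α+β) and prior sample size α+β.
So α+β = 30 and α/(α+β) = 0.08, giving α = 0.08·30 = 2.4 and β = 30 − 2.4 = 27.6.

α = 2.4, β = 27.6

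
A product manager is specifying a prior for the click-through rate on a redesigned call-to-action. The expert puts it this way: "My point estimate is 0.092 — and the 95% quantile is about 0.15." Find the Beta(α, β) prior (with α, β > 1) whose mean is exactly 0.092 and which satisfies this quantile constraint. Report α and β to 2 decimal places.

With mean 0.092 fixed, write α = 0.092s, β = 0.908s where s = α+β.
Need P(θ < 0.15) = 0.95 under Beta(0.092s, 0.908s). Normal approximation: (q−m)/√(m(1−m)/s) ≈ z_{0.95} = 1.64, so s ≈ 0.092·0.908·(1.64)²/(0.15−0.092)² = 67.2.
At s = 67.2: P(θ<0.15) ≈ 0.936. Adjusting to match 0.95 gives s ≈ 80.13.
So α = 0.092·80.13 ≈ 7.37, β = 0.908·80.13 ≈ 72.76.

α ≈ 7.37, β ≈ 72.76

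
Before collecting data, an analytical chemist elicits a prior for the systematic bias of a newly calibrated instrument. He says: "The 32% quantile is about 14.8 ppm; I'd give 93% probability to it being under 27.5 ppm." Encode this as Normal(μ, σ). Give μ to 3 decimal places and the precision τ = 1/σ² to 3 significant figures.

μ = 17.856, τ = 0.0234

The p-quantile of Normal(μ,σ) is μ + z_p·σ, with z_{0.32} = -0.4677 and z_{0.93} = 1.476.
Eliminate σ: μ = (z₂·x₁ − z₁·x₂)/(z₂ − z₁) = (1.476·14.8 − (-0.4677)·27.5)/1.943 = 17.856.
Then σ = (x₂ − x₁)/(z₂ − z₁) = (27.5 − 14.8)/1.943 = 6.535.
Precision τ = 1/σ² = 1/6.535² = 0.0234.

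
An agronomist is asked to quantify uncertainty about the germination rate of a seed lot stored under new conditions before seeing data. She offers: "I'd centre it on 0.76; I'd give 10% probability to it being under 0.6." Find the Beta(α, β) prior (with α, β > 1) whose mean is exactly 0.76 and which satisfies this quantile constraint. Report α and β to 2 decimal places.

With mean 0.76 fixed, write α = 0.76s, β = 0.24s where s = α+β.
Need P(θ < 0.6) = 0.1 under Beta(0.76s, 0.24s). Normal approximation: (q−m)/√(m(1−m)/s) ≈ z_{0.1} = -1.28, so s ≈ 0.76·0.24·(-1.28)²/(0.6−0.76)² = 11.7.
At s = 11.7: P(θ<0.6) ≈ 0.106. Adjusting to match 0.1 gives s ≈ 12.47.
So α = 0.76·12.47 ≈ 9.48, β = 0.24·12.47 ≈ 2.99.

α ≈ 9.48, β ≈ 2.99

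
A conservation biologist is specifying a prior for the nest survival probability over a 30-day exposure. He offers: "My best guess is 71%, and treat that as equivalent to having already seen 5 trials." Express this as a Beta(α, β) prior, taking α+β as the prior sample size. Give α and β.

α = 3.55, β = 1.45

Under the effective-sample-size interpretation, Beta(α, β) has prior mean α/(α+β) and prior sample size α+β.
So α+β = 5 and α/(α+β) = 0.71, giving α = 0.71·5 = 3.55 and β = 5 − 3.55 = 1.45.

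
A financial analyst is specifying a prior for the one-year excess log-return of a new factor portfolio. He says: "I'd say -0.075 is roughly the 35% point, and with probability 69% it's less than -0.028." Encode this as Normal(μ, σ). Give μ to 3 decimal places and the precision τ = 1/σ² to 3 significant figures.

The p-quantile of Normal(μ,σ) is μ + z_p·σ, with z_{0.35} = -0.3853 and z_{0.69} = 0.4959.
Eliminate σ: μ = (z₂·x₁ − z₁·x₂)/(z₂ − z₁) = (0.4959·-0.075 − (-0.3853)·-0.028)/0.8812 = -0.054.
Then σ = (x₂ − x₁)/(z₂ − z₁) = (-0.028 − -0.075)/0.8812 = 0.053.
Precision τ = 1/σ² = 1/0.05334² = 351.

μ = -0.054, τ = 351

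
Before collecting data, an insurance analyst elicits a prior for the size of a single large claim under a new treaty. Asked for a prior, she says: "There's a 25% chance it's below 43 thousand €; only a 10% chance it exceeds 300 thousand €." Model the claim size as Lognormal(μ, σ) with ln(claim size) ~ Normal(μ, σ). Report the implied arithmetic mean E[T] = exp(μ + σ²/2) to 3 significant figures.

If T ~ Lognormal(μ,σ) then ln T ~ Normal(μ,σ), so the p-quantile of ln T is μ + z_p·σ.
ln(43) = 3.761 and ln(300) = 5.704; z_{0.25} = -0.6745, z_{0.9} = 1.282.
σ = (5.704 − 3.761)/(1.282 − (-0.6745)) = 0.993.
μ = 3.761 − (-0.6745)·0.993 = 4.431.
E[T] = exp(μ + σ²/2) = exp(4.431 + 0.4931) = 138 thousand €.

E[T] ≈ 138 thousand €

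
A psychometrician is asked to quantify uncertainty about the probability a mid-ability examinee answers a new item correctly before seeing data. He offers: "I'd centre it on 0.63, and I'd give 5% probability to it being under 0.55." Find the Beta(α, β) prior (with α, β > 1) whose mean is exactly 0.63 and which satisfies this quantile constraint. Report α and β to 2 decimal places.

α ≈ 63.83, β ≈ 37.49

With mean 0.63 fixed, write α = 0.63s, β = 0.37s where s = α+β.
Need P(θ < 0.55) = 0.05 under Beta(0.63s, 0.37s). Normal approximation: (q−m)/√(m(1−m)/s) ≈ z_{0.05} = -1.64, so s ≈ 0.63·0.37·(-1.64)²/(0.55−0.63)² = 98.5.
At s = 98.5: P(θ<0.55) ≈ 0.052. Adjusting to match 0.05 gives s ≈ 101.32.
So α = 0.63·101.32 ≈ 63.83, β = 0.37·101.32 ≈ 37.49.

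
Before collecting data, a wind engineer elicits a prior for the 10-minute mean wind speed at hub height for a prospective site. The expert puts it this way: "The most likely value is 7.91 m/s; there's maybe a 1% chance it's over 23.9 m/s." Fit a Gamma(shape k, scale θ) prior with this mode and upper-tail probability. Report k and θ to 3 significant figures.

Gamma(k,θ) with k>1 has mode (k−1)θ, so θ = 7.91/(k−1).
Need P(X < 23.9) = 0.99 with θ tied to k this way. Start at k = 2, θ = 7.91: P(X<23.9) ≈ 0.804.
Too low — raise k to concentrate. Iterating converges to k ≈ 4.68.
Then θ = 7.91/(4.68−1) ≈ 2.15.

k ≈ 4.68, θ ≈ 2.15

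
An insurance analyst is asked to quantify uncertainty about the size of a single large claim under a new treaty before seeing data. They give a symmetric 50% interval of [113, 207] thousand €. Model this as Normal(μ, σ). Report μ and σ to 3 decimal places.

A symmetric 50% interval runs μ ± z·σ with z = 0.6745.
Half-width = 47, so σ = 47/0.6745 = 69.682.
μ is the interval midpoint, 160.000.

μ = 160.000, σ = 69.682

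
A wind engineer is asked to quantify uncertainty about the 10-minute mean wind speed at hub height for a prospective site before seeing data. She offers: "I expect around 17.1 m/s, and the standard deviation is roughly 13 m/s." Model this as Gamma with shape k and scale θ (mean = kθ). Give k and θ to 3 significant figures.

k ≈ 1.73, θ ≈ 9.88

For Gamma(k, scale θ): mean = kθ, variance = kθ², so CV = 1/√k.
CV = SD/mean = 13/17.1 = 0.7602, hence k = 1/CV² = 1.73.
Then θ = mean/k = 17.1/1.73 = 9.88.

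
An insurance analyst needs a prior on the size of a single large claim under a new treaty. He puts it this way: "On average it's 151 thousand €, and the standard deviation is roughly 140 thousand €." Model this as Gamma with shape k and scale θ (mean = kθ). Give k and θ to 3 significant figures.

For Gamma(k, scale θ): mean = kθ, variance = kθ², so CV = 1/√k.
CV = SD/mean = 140/151 = 0.9272, hence k = 1/CV² = 1.16.
Then θ = mean/k = 151/1.16 = 130.

k ≈ 1.16, θ ≈ 130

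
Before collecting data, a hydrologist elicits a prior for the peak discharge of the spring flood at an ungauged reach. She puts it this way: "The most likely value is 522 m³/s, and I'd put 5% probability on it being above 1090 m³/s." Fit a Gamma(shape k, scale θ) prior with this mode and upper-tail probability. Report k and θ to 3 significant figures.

k ≈ 6.1, θ ≈ 102

Gamma(k,θ) with k>1 has mode (k−1)θ, so θ = 522/(k−1).
Need P(X < 1090) = 0.95 with θ tied to k this way. Start at k = 2, θ = 522: P(X<1090) ≈ 0.617.
Too low — raise k to concentrate. Iterating converges to k ≈ 6.1.
Then θ = 522/(6.1−1) ≈ 102.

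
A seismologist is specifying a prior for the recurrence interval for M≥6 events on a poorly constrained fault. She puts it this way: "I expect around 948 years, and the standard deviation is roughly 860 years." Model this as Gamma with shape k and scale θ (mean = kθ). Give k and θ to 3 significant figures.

k ≈ 1.22, θ ≈ 780

For Gamma(k, scale θ): mean = kθ, variance = kθ², so CV = 1/√k.
CV = SD/mean = 860/948 = 0.9072, hence k = 1/CV² = 1.22.
Then θ = mean/k = 948/1.22 = 780.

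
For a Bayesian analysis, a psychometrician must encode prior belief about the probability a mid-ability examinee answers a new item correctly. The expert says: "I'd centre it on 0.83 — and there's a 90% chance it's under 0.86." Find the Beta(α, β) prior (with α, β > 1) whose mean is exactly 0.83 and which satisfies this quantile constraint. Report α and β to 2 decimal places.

With mean 0.83 fixed, write α = 0.83s, β = 0.17s where s = α+β.
Need P(θ < 0.86) = 0.9 under Beta(0.83s, 0.17s). Normal approximation: (q−m)/√(m(1−m)/s) ≈ z_{0.9} = 1.28, so s ≈ 0.83·0.17·(1.28)²/(0.86−0.83)² = 257.5.
At s = 257.5: P(θ<0.86) ≈ 0.905. Adjusting to match 0.9 gives s ≈ 246.63.
So α = 0.83·246.63 ≈ 204.70, β = 0.17·246.63 ≈ 41.93.

α ≈ 204.70, β ≈ 41.93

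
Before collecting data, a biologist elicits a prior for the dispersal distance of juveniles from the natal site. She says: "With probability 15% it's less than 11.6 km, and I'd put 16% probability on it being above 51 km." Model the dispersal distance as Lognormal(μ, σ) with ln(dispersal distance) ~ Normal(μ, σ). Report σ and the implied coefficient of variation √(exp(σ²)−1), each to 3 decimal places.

If T ~ Lognormal(μ,σ) then ln T ~ Normal(μ,σ), so the p-quantile of ln T is μ + z_p·σ.
ln(11.6) = 2.451 and ln(51) = 3.932; z_{0.15} = -1.036, z_{0.84} = 0.9945.
σ = (3.932 − 2.451)/(0.9945 − (-1.036)) = 0.729.
μ = 2.451 − (-1.036)·0.729 = 3.207.
CV = √(exp(σ²)−1) = √(exp(0.5317)−1) = 0.838.

σ ≈ 0.729, CV ≈ 0.838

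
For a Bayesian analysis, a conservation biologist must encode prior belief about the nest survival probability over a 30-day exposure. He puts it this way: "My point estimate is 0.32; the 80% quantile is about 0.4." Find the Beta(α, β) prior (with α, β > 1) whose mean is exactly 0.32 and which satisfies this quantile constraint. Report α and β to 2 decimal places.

With mean 0.32 fixed, write α = 0.32s, β = 0.68s where s = α+β.
Need P(θ < 0.4) = 0.8 under Beta(0.32s, 0.68s). Normal approximation: (q−m)/√(m(1−m)/s) ≈ z_{0.8} = 0.842, so s ≈ 0.32·0.68·(0.842)²/(0.4−0.32)² = 24.1.
At s = 24.1: P(θ<0.4) ≈ 0.804. Adjusting to match 0.8 gives s ≈ 23.17.
So α = 0.32·23.17 ≈ 7.42, β = 0.68·23.17 ≈ 15.76.

α ≈ 7.42, β ≈ 15.76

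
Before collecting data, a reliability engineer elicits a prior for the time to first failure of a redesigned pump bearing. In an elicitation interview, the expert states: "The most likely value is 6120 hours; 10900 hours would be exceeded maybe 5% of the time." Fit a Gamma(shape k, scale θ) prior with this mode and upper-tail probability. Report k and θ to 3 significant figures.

k ≈ 9.37, θ ≈ 731

Gamma(k,θ) with k>1 has mode (k−1)θ, so θ = 6120/(k−1).
Need P(X < 10900) = 0.95 with θ tied to k this way. Start at k = 2, θ = 6120: P(X<10900) ≈ 0.531.
Too low — raise k to concentrate. Iterating converges to k ≈ 9.37.
Then θ = 6120/(9.37−1) ≈ 731.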